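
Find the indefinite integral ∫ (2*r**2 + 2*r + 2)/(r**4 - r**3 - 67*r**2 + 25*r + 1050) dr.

Factor the denominator: (r - 7)*(r - 5)*(r + 5)*(r + 6).
Partial-fraction decomposition: -62/(143*(r + 6)) + 7/(20*(r + 5)) - 31/(110*(r - 5)) + 19/(52*(r - 7)).
Integrate each term: A/(r−a) contributes A·log|r−a|.

19*log(r - 7)/52 - 31*log(r - 5)/110 + 7*log(r + 5)/20 - 62*log(r + 6)/143 + C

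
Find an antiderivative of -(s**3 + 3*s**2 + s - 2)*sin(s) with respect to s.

Use integration by parts with u = s**3 + 3*s**2 + s - 2, dv = -sin(s) ds, so v = cos(s).
Apply parts 3 times (tabular method): alternate signs, differentiate u down to 0, integrate dv up.

s**3*cos(s) - 3*s**2*sin(s) + 3*s**2*cos(s) - 6*s*sin(s) - 5*s*cos(s) + 5*sin(s) - 8*cos(s) + C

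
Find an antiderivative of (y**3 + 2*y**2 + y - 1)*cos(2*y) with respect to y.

Use integration by parts with u = y**3 + 2*y**2 + y - 1, dv = cos(2*y) dy, so v = sin(2*y)/2.
Apply parts 3 times (tabular method): alternate signs, differentiate u down to 0, integrate dv up.

y**3*sin(2*y)/2 + y**2*sin(2*y) + 3*y**2*cos(2*y)/4 - y*sin(2*y)/4 + y*cos(2*y) - sin(2*y) - cos(2*y)/8 + C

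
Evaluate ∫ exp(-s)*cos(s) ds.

Let I denote the integral. Integrate by parts with u = cos(s), dv = exp(-s) ds, so v = -exp(-s): I = -exp(-s)*cos(s) − ∫ exp(-s)*sin(s) ds.
Apply parts again with u = sin(s), dv = exp(-s) ds: ∫ exp(-s)*sin(s) ds = -exp(-s)*sin(s) + I. Substituting back brings back I: I = exp(-s)*sin(s) - exp(-s)*cos(s) − I.
Solving for I: (1 + 1)·I equals the remaining terms, so I = (1/2)·(exp(-s)*sin(s) - exp(-s)*cos(s)).

exp(-s)*sin(s)/2 - exp(-s)*cos(s)/2 + C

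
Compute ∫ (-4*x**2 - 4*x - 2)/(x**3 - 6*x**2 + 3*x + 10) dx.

-61*log(x - 5)/9 + 26*log(x - 2)/9 - log(x + 1)/9 + C

Factor the denominator: (x - 5)*(x - 2)*(x + 1).
Partial-fraction decomposition: -1/(9*(x + 1)) + 26/(9*(x - 2)) - 61/(9*(x - 5)).
Integrate each term: A/(x−a) contributes A·log|x−a|.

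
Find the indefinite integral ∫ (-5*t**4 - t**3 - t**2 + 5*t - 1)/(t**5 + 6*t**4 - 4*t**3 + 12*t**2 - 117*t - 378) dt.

-427*log(t - 3)/900 + 87*log(t + 2)/325 - 11747*log(t + 7)/2900 - 5039*log(t**2 + 9)/13572 + 2945*atan(t/3)/3393 + C

Factor the denominator: (t - 3)*(t + 2)*(t + 7)*(t**2 + 9).
Partial-fraction decomposition: -(5039*t - 17670)/(6786*(t**2 + 9)) - 11747/(2900*(t + 7)) + 87/(325*(t + 2)) - 427/(900*(t - 3)).
Integrate each term; A/(t−a) gives A·log|t−a|; the (Bt+D)/(t²+p²) term gives a log and an atan.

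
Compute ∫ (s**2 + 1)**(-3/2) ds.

Substitute s = tan(θ), so ds = sec(θ)^2 dθ and the radical becomes sqrt(s**2 + 1) = sec(θ) by the Pythagorean identity.
Integrate the resulting trig expression in θ, then back-substitute tan(θ) = s, sec(θ) = sqrt(s**2 + 1) (absorbing any constant into C).

s/sqrt(s**2 + 1) + C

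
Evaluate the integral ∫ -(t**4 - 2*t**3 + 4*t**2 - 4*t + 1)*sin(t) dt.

Use integration by parts with u = t**4 - 2*t**3 + 4*t**2 - 4*t + 1, dv = -sin(t) dt, so v = cos(t).
Apply parts 4 times (tabular method): alternate signs, differentiate u down to 0, integrate dv up.

t**4*cos(t) - 4*t**3*sin(t) - 2*t**3*cos(t) + 6*t**2*sin(t) - 8*t**2*cos(t) + 16*t*sin(t) + 8*t*cos(t) - 8*sin(t) + 17*cos(t) + C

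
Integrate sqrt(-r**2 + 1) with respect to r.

r*sqrt(-r**2 + 1)/2 + asin(r)/2 + C

Substitute r = sin(θ), so dr = cos(θ) dθ and the radical becomes sqrt(-r**2 + 1) = cos(θ) by the Pythagorean identity.
Integrate the resulting trig expression in θ, then back-substitute θ = asin(r), sin(θ) = r, cos(θ) = sqrt(-r**2 + 1) (absorbing any constant into C).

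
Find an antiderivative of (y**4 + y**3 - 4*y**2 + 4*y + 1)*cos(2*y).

y**4*sin(2*y)/2 + y**3*sin(2*y)/2 + y**3*cos(2*y) - 7*y**2*sin(2*y)/2 + 3*y**2*cos(2*y)/4 + 5*y*sin(2*y)/4 - 7*y*cos(2*y)/2 + 9*sin(2*y)/4 + 5*cos(2*y)/8 + C

Use integration by parts with u = y**4 + y**3 - 4*y**2 + 4*y + 1, dv = cos(2*y) dy, so v = sin(2*y)/2.
Apply parts 4 times (tabular method): alternate signs, differentiate u down to 0, integrate dv up.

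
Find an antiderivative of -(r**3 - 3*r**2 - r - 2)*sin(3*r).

r**3*cos(3*r)/3 - r**2*sin(3*r)/3 - r**2*cos(3*r) + 2*r*sin(3*r)/3 - 5*r*cos(3*r)/9 + 5*sin(3*r)/27 - 4*cos(3*r)/9 + C

Use integration by parts with u = r**3 - 3*r**2 - r - 2, dv = -sin(3*r) dr, so v = cos(3*r)/3.
Apply parts 3 times (tabular method): alternate signs, differentiate u down to 0, integrate dv up.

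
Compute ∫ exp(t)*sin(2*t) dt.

Let I denote the integral. Integrate by parts with u = sin(2*t), dv = exp(t) dt, so v = exp(t): I = exp(t)*sin(2*t) − 2·∫ exp(t)*cos(2*t) dt.
Apply parts again with u = cos(2*t), dv = exp(t) dt: ∫ exp(t)*cos(2*t) dt = exp(t)*cos(2*t) + 2·I. Substituting back brings back I: I = exp(t)*sin(2*t) - 2*exp(t)*cos(2*t) − 4·I.
Solving for I: (1 + 4)·I equals the remaining terms, so I = (1/5)·(exp(t)*sin(2*t) - 2*exp(t)*cos(2*t)).

exp(t)*sin(2*t)/5 - 2*exp(t)*cos(2*t)/5 + C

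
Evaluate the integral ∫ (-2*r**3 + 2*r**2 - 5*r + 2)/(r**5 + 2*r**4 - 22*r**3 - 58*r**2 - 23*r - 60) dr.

Factor the denominator: (r - 5)*(r + 3)*(r + 4)*(r**2 + 1).
Partial-fraction decomposition: 3*(31*r + 12)/(2210*(r**2 + 1)) + 182/(153*(r + 4)) - 89/(80*(r + 3)) - 223/(1872*(r - 5)).
Integrate each term; A/(r−a) gives A·log|r−a|; the (Br+D)/(r²+p²) term gives a log and an atan.

-223*log(r - 5)/1872 - 89*log(r + 3)/80 + 182*log(r + 4)/153 + 93*log(r**2 + 1)/4420 + 18*atan(r)/1105 + C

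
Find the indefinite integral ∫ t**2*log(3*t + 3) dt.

Use integration by parts with u = log(3*t + 3), dv = t**2 dt.
Then du = 3/(3*t + 3) dt and v = t**3/3.

t**3*log(3*t + 3)/3 - t**3/9 + t**2/6 - t/3 + log(t + 1)/3 + C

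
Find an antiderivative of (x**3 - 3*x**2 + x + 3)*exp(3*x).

(9*x**3 - 36*x**2 + 33*x + 16)*exp(3*x)/27 + C

Use integration by parts with u = x**3 - 3*x**2 + x + 3, dv = exp(3*x) dx, so v = exp(3*x)/3.
Apply parts 3 times (tabular method): alternate signs, differentiate u down to 0, integrate dv up.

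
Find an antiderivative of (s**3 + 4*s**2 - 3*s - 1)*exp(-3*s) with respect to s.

Use integration by parts with u = s**3 + 4*s**2 - 3*s - 1, dv = exp(-3*s) ds, so v = -exp(-3*s)/3.
Apply parts 3 times (tabular method): alternate signs, differentiate u down to 0, integrate dv up.

(-9*s**3 - 45*s**2 - 3*s + 8)*exp(-3*s)/27 + C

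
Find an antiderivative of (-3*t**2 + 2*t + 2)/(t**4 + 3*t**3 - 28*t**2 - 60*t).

Factor the denominator: t*(t - 5)*(t + 2)*(t + 6).
Partial-fraction decomposition: 59/(132*(t + 6)) - 1/(4*(t + 2)) - 9/(55*(t - 5)) - 1/(30*t).
Integrate each term: A/(t−a) contributes A·log|t−a|.

-log(t)/30 - 9*log(t - 5)/55 - log(t + 2)/4 + 59*log(t + 6)/132 + C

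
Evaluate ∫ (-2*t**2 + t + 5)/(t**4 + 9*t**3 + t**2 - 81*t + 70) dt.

-log(t - 2)/63 - log(t - 1)/12 - 25*log(t + 5)/42 + 25*log(t + 7)/36 + C

Factor the denominator: (t - 2)*(t - 1)*(t + 5)*(t + 7).
Partial-fraction decomposition: 25/(36*(t + 7)) - 25/(42*(t + 5)) - 1/(12*(t - 1)) - 1/(63*(t - 2)).
Integrate each term: A/(t−a) contributes A·log|t−a|.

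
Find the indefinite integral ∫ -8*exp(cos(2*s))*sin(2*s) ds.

4*exp(cos(2*s)) + C

Let u = cos(2*s), so du = (-2*sin(2*s)) ds.
Rewriting, the integral becomes 4·∫ e^u du = 4·e^u.
Substituting back, u = cos(2*s).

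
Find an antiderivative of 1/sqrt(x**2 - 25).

Substitute x = 5·sec(θ), so dx = 5·sec(θ)*tan(θ) dθ and the radical becomes sqrt(x**2 - 25) = 5·tan(θ) by the Pythagorean identity.
Integrate the resulting trig expression in θ, then back-substitute sec(θ) = x/5, tan(θ) = sqrt(x**2 - 25)/5 (absorbing any constant into C).

log(x + sqrt(x**2 - 25)) + C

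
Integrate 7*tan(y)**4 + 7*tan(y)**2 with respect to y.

7*tan(y)**3/3 + C

Let u = tan(y), so du = (tan(y)**2 + 1) dy.
Rewriting, the integral becomes 7·∫ u^2 du = 7·u^3/3.
Substituting back, u = tan(y).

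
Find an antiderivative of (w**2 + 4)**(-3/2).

Substitute w = 2·tan(θ), so dw = 2·sec(θ)^2 dθ and the radical becomes sqrt(w**2 + 4) = 2·sec(θ) by the Pythagorean identity.
Integrate the resulting trig expression in θ, then back-substitute tan(θ) = w/2, sec(θ) = sqrt(w**2 + 4)/2 (absorbing any constant into C).

w/(4*sqrt(w**2 + 4)) + C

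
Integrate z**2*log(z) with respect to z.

z**3*log(z)/3 - z**3/9 + C

Use integration by parts with u = log(z), dv = z**2 dz.
Then du = 1/z dz and v = z**3/3.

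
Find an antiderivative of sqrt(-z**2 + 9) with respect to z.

Substitute z = 3·sin(θ), so dz = 3·cos(θ) dθ and the radical becomes sqrt(-z**2 + 9) = 3·cos(θ) by the Pythagorean identity.
Integrate the resulting trig expression in θ, then back-substitute θ = asin(z/3), sin(θ) = z/3, cos(θ) = sqrt(-z**2 + 9)/3 (absorbing any constant into C).

z*sqrt(-z**2 + 9)/2 + 9*asin(z/3)/2 + C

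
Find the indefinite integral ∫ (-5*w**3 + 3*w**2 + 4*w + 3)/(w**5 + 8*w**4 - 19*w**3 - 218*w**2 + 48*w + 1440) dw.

-253*log(w - 4)/720 + 31*log(w - 3)/168 + 355*log(w + 4)/112 - 683*log(w + 5)/72 + 389*log(w + 6)/60 + C

Factor the denominator: (w - 4)*(w - 3)*(w + 4)*(w + 5)*(w + 6).
Partial-fraction decomposition: 389/(60*(w + 6)) - 683/(72*(w + 5)) + 355/(112*(w + 4)) + 31/(168*(w - 3)) - 253/(720*(w - 4)).
Integrate each term: A/(w−a) contributes A·log|w−a|.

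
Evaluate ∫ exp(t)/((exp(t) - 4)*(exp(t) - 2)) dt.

log(exp(t) - 4)/2 - log(exp(t) - 2)/2 + C

Let u = e^t, du = e^t dt.
The integral becomes ∫ du/((u-2)(u-4)); decompose into partial fractions.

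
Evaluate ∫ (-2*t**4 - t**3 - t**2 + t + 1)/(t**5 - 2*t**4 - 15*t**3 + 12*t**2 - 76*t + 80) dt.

Factor the denominator: (t - 5)*(t - 1)*(t + 4)*(t**2 + 4).
Partial-fraction decomposition: -(481*t + 1216)/(2900*(t**2 + 4)) - 467/(900*(t + 4)) + 1/(50*(t - 1)) - 697/(522*(t - 5)).
Integrate each term; A/(t−a) gives A·log|t−a|; the (Bt+D)/(t²+p²) term gives a log and an atan.

-697*log(t - 5)/522 + log(t - 1)/50 - 467*log(t + 4)/900 - 481*log(t**2 + 4)/5800 - 152*atan(t/2)/725 + C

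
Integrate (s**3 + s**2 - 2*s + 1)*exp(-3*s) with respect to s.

(-9*s**3 - 18*s**2 + 6*s - 7)*exp(-3*s)/27 + C

Use integration by parts with u = s**3 + s**2 - 2*s + 1, dv = exp(-3*s) ds, so v = -exp(-3*s)/3.
Apply parts 3 times (tabular method): alternate signs, differentiate u down to 0, integrate dv up.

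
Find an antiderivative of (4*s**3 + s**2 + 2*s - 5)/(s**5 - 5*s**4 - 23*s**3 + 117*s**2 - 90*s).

log(s)/18 + 907*log(s - 6)/990 - 59*log(s - 3)/72 + log(s - 1)/30 - 49*log(s + 5)/264 + C

Factor the denominator: s*(s - 6)*(s - 3)*(s - 1)*(s + 5).
Partial-fraction decomposition: -49/(264*(s + 5)) + 1/(30*(s - 1)) - 59/(72*(s - 3)) + 907/(990*(s - 6)) + 1/(18*s).
Integrate each term: A/(s−a) contributes A·log|s−a|.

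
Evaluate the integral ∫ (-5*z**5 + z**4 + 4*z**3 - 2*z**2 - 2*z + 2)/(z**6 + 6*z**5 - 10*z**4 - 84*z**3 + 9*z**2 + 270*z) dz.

Factor the denominator: z*(z - 3)*(z - 2)*(z + 3)**2*(z + 5).
Partial-fraction decomposition: -491/(35*(z + 5)) + 8897/(900*(z + 3)) - 589/(90*(z + 3)**2) + 61/(175*(z - 2)) - 131/(108*(z - 3)) + 1/(135*z).
Integrate each term; A/(z−a) gives A·log|z−a|; A/(z−a)² gives −A/(z−a).

log(z)/135 - 131*log(z - 3)/108 + 61*log(z - 2)/175 + 8897*log(z + 3)/900 - 491*log(z + 5)/35 + 589/(90*z + 270) + C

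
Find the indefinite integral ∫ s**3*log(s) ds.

Use integration by parts with u = log(s), dv = s**3 ds.
Then du = 1/s ds and v = s**4/4.

s**4*log(s)/4 - s**4/16 + C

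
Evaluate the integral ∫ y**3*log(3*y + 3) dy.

Use integration by parts with u = log(3*y + 3), dv = y**3 dy.
Then du = 3/(3*y + 3) dy and v = y**4/4.

y**4*log(3*y + 3)/4 - y**4/16 + y**3/12 - y**2/8 + y/4 - log(y + 1)/4 + C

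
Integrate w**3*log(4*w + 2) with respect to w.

Use integration by parts with u = log(4*w + 2), dv = w**3 dw.
Then du = 4/(4*w + 2) dw and v = w**4/4.

w**4*log(4*w + 2)/4 - w**4/16 + w**3/24 - w**2/32 + w/32 - log(2*w + 1)/64 + C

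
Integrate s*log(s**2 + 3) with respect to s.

s**2*log(s**2 + 3)/2 - s**2/2 + 3*log(s**2 + 3)/2 + C

Let u = s**2 + 3, so du = (2*s) ds.
The integral becomes (1/2)·∫ log(u) du; integrate by parts with u′=log(u), dv′=du.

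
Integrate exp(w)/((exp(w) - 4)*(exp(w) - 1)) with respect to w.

Let u = e^w, du = e^w dw.
The integral becomes ∫ du/((u-1)(u-4)); decompose into partial fractions.

log(exp(w) - 4)/3 - log(exp(w) - 1)/3 + C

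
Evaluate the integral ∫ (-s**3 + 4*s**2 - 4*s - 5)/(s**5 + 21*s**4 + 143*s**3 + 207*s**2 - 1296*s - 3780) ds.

Factor the denominator: (s - 3)*(s + 5)*(s + 6)**2*(s + 7).
Partial-fraction decomposition: 281/(10*(s + 7)) - 1061/(81*(s + 6)) + 379/(9*(s + 6)**2) - 15/(s + 5) - 1/(810*(s - 3)).
Integrate each term; A/(s−a) gives A·log|s−a|; A/(s−a)² gives −A/(s−a).

-log(s - 3)/810 - 15*log(s + 5) - 1061*log(s + 6)/81 + 281*log(s + 7)/10 - 379/(9*s + 54) + C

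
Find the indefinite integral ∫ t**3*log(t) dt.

t**4*log(t)/4 - t**4/16 + C

Use integration by parts with u = log(t), dv = t**3 dt.
Then du = 1/t dt and v = t**4/4.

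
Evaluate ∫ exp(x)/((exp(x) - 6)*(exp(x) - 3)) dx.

Let u = e^x, du = e^x dx.
The integral becomes ∫ du/((u-6)(u-3)); decompose into partial fractions.

log(exp(x) - 6)/3 - log(exp(x) - 3)/3 + C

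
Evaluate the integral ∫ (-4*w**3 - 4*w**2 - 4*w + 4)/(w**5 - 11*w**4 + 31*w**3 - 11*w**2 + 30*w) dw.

Factor the denominator: w*(w - 6)*(w - 5)*(w**2 + 1).
Partial-fraction decomposition: -4*(29*w - 11)/(481*(w**2 + 1)) + 308/(65*(w - 5)) - 514/(111*(w - 6)) + 2/(15*w).
Integrate each term; A/(w−a) gives A·log|w−a|; the (Bw+D)/(w²+p²) term gives a log and an atan.

2*log(w)/15 - 514*log(w - 6)/111 + 308*log(w - 5)/65 - 58*log(w**2 + 1)/481 + 44*atan(w)/481 + C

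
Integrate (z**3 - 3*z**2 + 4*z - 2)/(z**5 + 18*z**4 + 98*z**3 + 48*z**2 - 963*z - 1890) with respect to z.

Factor the denominator: (z - 3)*(z + 3)*(z + 5)*(z + 6)*(z + 7).
Partial-fraction decomposition: -13/(2*(z + 7)) + 350/(27*(z + 6)) - 111/(16*(z + 5)) + 17/(36*(z + 3)) + 1/(432*(z - 3)).
Integrate each term: A/(z−a) contributes A·log|z−a|.

log(z - 3)/432 + 17*log(z + 3)/36 - 111*log(z + 5)/16 + 350*log(z + 6)/27 - 13*log(z + 7)/2 + C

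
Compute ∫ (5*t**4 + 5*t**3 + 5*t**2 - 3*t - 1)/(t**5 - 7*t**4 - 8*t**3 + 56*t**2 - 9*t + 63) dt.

Factor the denominator: (t - 7)*(t - 3)*(t + 3)*(t**2 + 1).
Partial-fraction decomposition: -(57*t - 1)/(500*(t**2 + 1)) + 323/(600*(t + 3)) - 115/(48*(t - 3)) + 13943/(2000*(t - 7)).
Integrate each term; A/(t−a) gives A·log|t−a|; the (Bt+D)/(t²+p²) term gives a log and an atan.

13943*log(t - 7)/2000 - 115*log(t - 3)/48 + 323*log(t + 3)/600 - 57*log(t**2 + 1)/1000 + atan(t)/500 + C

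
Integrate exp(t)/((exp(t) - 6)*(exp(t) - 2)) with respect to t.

Let u = e^t, du = e^t dt.
The integral becomes ∫ du/((u-6)(u-2)); decompose into partial fractions.

log(exp(t) - 6)/4 - log(exp(t) - 2)/4 + C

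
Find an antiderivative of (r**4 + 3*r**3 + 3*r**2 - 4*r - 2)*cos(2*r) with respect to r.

Use integration by parts with u = r**4 + 3*r**3 + 3*r**2 - 4*r - 2, dv = cos(2*r) dr, so v = sin(2*r)/2.
Apply parts 4 times (tabular method): alternate signs, differentiate u down to 0, integrate dv up.

r**4*sin(2*r)/2 + 3*r**3*sin(2*r)/2 + r**3*cos(2*r) + 9*r**2*cos(2*r)/4 - 17*r*sin(2*r)/4 - sin(2*r) - 17*cos(2*r)/8 + C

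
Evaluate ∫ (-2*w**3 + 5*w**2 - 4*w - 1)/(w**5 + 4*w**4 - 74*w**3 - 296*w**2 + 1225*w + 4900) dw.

-235*log(w - 7)/1848 + 73*log(w - 5)/1080 + 223*log(w + 4)/297 - 197*log(w + 5)/120 + 479*log(w + 7)/504 + C

Factor the denominator: (w - 7)*(w - 5)*(w + 4)*(w + 5)*(w + 7).
Partial-fraction decomposition: 479/(504*(w + 7)) - 197/(120*(w + 5)) + 223/(297*(w + 4)) + 73/(1080*(w - 5)) - 235/(1848*(w - 7)).
Integrate each term: A/(w−a) contributes A·log|w−a|.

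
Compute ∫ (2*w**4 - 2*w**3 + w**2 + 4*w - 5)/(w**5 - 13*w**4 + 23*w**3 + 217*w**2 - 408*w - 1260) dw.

Factor the denominator: (w - 7)*(w - 6)*(w - 5)*(w + 2)*(w + 3).
Partial-fraction decomposition: 13/(45*(w + 3)) - 13/(168*(w + 2)) + 65/(7*(w - 5)) - 2215/(72*(w - 6)) + 349/(15*(w - 7)).
Integrate each term: A/(w−a) contributes A·log|w−a|.

349*log(w - 7)/15 - 2215*log(w - 6)/72 + 65*log(w - 5)/7 - 13*log(w + 2)/168 + 13*log(w + 3)/45 + C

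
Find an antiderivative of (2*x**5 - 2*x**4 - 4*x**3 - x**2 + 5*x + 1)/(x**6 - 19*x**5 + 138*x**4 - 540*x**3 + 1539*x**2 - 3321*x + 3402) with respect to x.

27427*log(x - 7)/928 - 12091*log(x - 6)/405 + 721*log(x - 3)/288 - 9589*log(x**2 + 9)/93960 - 4723*atan(x/3)/46980 - 223/(216*x - 648) + C

Factor the denominator: (x - 7)*(x - 6)*(x - 3)**2*(x**2 + 9).
Partial-fraction decomposition: -(9589*x + 14169)/(46980*(x**2 + 9)) + 721/(288*(x - 3)) + 223/(216*(x - 3)**2) - 12091/(405*(x - 6)) + 27427/(928*(x - 7)).
Integrate each term; A/(x−a) gives A·log|x−a|; the (Bx+D)/(x²+p²) term gives a log and an atan.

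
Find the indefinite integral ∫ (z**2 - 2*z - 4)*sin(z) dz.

Use integration by parts with u = z**2 - 2*z - 4, dv = sin(z) dz, so v = -cos(z).
Apply parts 2 times (tabular method): alternate signs, differentiate u down to 0, integrate dv up.

-z**2*cos(z) + 2*z*sin(z) + 2*z*cos(z) - 2*sin(z) + 6*cos(z) + C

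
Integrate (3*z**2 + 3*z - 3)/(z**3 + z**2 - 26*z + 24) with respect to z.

19*log(z - 4)/10 - log(z - 1)/7 + 87*log(z + 6)/70 + C

Factor the denominator: (z - 4)*(z - 1)*(z + 6).
Partial-fraction decomposition: 87/(70*(z + 6)) - 1/(7*(z - 1)) + 19/(10*(z - 4)).
Integrate each term: A/(z−a) contributes A·log|z−a|.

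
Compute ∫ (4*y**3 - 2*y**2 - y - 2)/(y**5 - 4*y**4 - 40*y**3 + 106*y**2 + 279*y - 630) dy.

253*log(y - 7)/480 - 85*log(y - 3)/192 + 4*log(y - 2)/35 + 5*log(y + 3)/24 - 547*log(y + 5)/1344 + C

Factor the denominator: (y - 7)*(y - 3)*(y - 2)*(y + 3)*(y + 5).
Partial-fraction decomposition: -547/(1344*(y + 5)) + 5/(24*(y + 3)) + 4/(35*(y - 2)) - 85/(192*(y - 3)) + 253/(480*(y - 7)).
Integrate each term: A/(y−a) contributes A·log|y−a|.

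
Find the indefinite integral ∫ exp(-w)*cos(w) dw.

exp(-w)*sin(w)/2 - exp(-w)*cos(w)/2 + C

Let I denote the integral. Integrate by parts with u = cos(w), dv = exp(-w) dw, so v = -exp(-w): I = -exp(-w)*cos(w) − ∫ exp(-w)*sin(w) dw.
Apply parts again with u = sin(w), dv = exp(-w) dw: ∫ exp(-w)*sin(w) dw = -exp(-w)*sin(w) + I. Substituting back brings back I: I = exp(-w)*sin(w) - exp(-w)*cos(w) − I.
Solving for I: (1 + 1)·I equals the remaining terms, so I = (1/2)·(exp(-w)*sin(w) - exp(-w)*cos(w)).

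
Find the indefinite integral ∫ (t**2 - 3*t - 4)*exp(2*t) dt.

(t**2 - 4*t - 2)*exp(2*t)/2 + C

Use integration by parts with u = t**2 - 3*t - 4, dv = exp(2*t) dt, so v = exp(2*t)/2.
Apply parts 2 times (tabular method): alternate signs, differentiate u down to 0, integrate dv up.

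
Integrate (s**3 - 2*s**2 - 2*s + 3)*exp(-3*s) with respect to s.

Use integration by parts with u = s**3 - 2*s**2 - 2*s + 3, dv = exp(-3*s) ds, so v = -exp(-3*s)/3.
Apply parts 3 times (tabular method): alternate signs, differentiate u down to 0, integrate dv up.

(-9*s**3 + 9*s**2 + 24*s - 19)*exp(-3*s)/27 + C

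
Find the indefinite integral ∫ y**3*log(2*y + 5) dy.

Use integration by parts with u = log(2*y + 5), dv = y**3 dy.
Then du = 2/(2*y + 5) dy and v = y**4/4.

y**4*log(2*y + 5)/4 - y**4/16 + 5*y**3/24 - 25*y**2/32 + 125*y/32 - 625*log(2*y + 5)/64 + C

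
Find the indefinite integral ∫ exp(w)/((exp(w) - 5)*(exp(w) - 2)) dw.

log(exp(w) - 5)/3 - log(exp(w) - 2)/3 + C

Let u = e^w, du = e^w dw.
The integral becomes ∫ du/((u-5)(u-2)); decompose into partial fractions.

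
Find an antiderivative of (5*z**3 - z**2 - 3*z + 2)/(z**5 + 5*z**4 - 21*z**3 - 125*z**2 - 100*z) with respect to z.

Factor the denominator: z*(z - 5)*(z + 1)*(z + 4)*(z + 5).
Partial-fraction decomposition: -633/(200*(z + 5)) + 161/(54*(z + 4)) - 1/(72*(z + 1)) + 587/(2700*(z - 5)) - 1/(50*z).
Integrate each term: A/(z−a) contributes A·log|z−a|.

-log(z)/50 + 587*log(z - 5)/2700 - log(z + 1)/72 + 161*log(z + 4)/54 - 633*log(z + 5)/200 + C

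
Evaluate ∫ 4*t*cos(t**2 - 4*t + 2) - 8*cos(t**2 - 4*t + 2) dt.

2*sin(t**2 - 4*t + 2) + C

Let u = t**2 - 4*t + 2, so du = (2*t - 4) dt.
Rewriting, the integral becomes 2·∫ cos(u) du = 2·sin(u).
Substituting back, u = t**2 - 4*t + 2.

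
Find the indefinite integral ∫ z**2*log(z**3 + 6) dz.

Let u = z**3 + 6, so du = (3*z**2) dz.
The integral becomes (1/3)·∫ log(u) du; integrate by parts with u′=log(u), dv′=du.

z**3*log(z**3 + 6)/3 - z**3/3 + 2*log(z**3 + 6) + C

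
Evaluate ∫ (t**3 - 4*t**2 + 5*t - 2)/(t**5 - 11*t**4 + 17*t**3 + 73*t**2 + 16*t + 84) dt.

Factor the denominator: (t - 7)*(t - 6)*(t + 2)*(t**2 + 1).
Partial-fraction decomposition: (7*t + 5)/(185*(t**2 + 1)) - 1/(10*(t + 2)) - 25/(74*(t - 6)) + 2/(5*(t - 7)).
Integrate each term; A/(t−a) gives A·log|t−a|; the (Bt+D)/(t²+p²) term gives a log and an atan.

2*log(t - 7)/5 - 25*log(t - 6)/74 - log(t + 2)/10 + 7*log(t**2 + 1)/370 + atan(t)/37 + C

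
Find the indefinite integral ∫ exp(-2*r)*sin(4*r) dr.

Let I denote the integral. Integrate by parts with u = sin(4*r), dv = exp(-2*r) dr, so v = -exp(-2*r)/2: I = -exp(-2*r)*sin(4*r)/2 + 2·∫ exp(-2*r)*cos(4*r) dr.
Apply parts again with u = cos(4*r), dv = exp(-2*r) dr: ∫ exp(-2*r)*cos(4*r) dr = -exp(-2*r)*cos(4*r)/2 − 2·I. Substituting back brings back I: I = -exp(-2*r)*sin(4*r)/2 - exp(-2*r)*cos(4*r) − 4·I.
Solving for I: (1 + 4)·I equals the remaining terms, so I = (1/5)·(-exp(-2*r)*sin(4*r)/2 - exp(-2*r)*cos(4*r)).

-exp(-2*r)*sin(4*r)/10 - exp(-2*r)*cos(4*r)/5 + C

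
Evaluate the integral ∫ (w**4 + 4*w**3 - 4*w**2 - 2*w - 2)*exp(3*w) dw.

Use integration by parts with u = w**4 + 4*w**3 - 4*w**2 - 2*w - 2, dv = exp(3*w) dw, so v = exp(3*w)/3.
Apply parts 4 times (tabular method): alternate signs, differentiate u down to 0, integrate dv up.

(27*w**4 + 72*w**3 - 180*w**2 + 66*w - 76)*exp(3*w)/81 + C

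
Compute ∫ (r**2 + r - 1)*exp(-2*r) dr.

(-r**2 - 2*r)*exp(-2*r)/2 + C

Use integration by parts with u = r**2 + r - 1, dv = exp(-2*r) dr, so v = -exp(-2*r)/2.
Apply parts 2 times (tabular method): alternate signs, differentiate u down to 0, integrate dv up.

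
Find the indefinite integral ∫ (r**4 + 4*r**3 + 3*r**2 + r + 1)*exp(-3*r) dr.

Use integration by parts with u = r**4 + 4*r**3 + 3*r**2 + r + 1, dv = exp(-3*r) dr, so v = -exp(-3*r)/3.
Apply parts 4 times (tabular method): alternate signs, differentiate u down to 0, integrate dv up.

(-27*r**4 - 144*r**3 - 225*r**2 - 177*r - 86)*exp(-3*r)/81 + C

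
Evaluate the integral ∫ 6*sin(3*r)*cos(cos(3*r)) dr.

-2*sin(cos(3*r)) + C

Let u = cos(3*r), so du = (-3*sin(3*r)) dr.
Rewriting, the integral becomes -2·∫ cos(u) du = -2·sin(u).
Substituting back, u = cos(3*r).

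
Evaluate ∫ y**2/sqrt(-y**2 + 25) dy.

-y*sqrt(-y**2 + 25)/2 + 25*asin(y/5)/2 + C

Substitute y = 5·sin(θ), so dy = 5·cos(θ) dθ and the radical becomes sqrt(-y**2 + 25) = 5·cos(θ) by the Pythagorean identity.
Integrate the resulting trig expression in θ, then back-substitute θ = asin(y/5), sin(θ) = y/5, cos(θ) = sqrt(-y**2 + 25)/5 (absorbing any constant into C).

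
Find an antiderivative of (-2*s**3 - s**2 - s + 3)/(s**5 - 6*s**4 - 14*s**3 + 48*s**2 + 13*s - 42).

-739*log(s - 7)/2400 + 19*log(s - 2)/75 - log(s - 1)/48 - 5*log(s + 1)/96 + 51*log(s + 3)/400 + C

Factor the denominator: (s - 7)*(s - 2)*(s - 1)*(s + 1)*(s + 3).
Partial-fraction decomposition: 51/(400*(s + 3)) - 5/(96*(s + 1)) - 1/(48*(s - 1)) + 19/(75*(s - 2)) - 739/(2400*(s - 7)).
Integrate each term: A/(s−a) contributes A·log|s−a|.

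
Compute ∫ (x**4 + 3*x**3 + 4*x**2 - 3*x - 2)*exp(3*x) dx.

Use integration by parts with u = x**4 + 3*x**3 + 4*x**2 - 3*x - 2, dv = exp(3*x) dx, so v = exp(3*x)/3.
Apply parts 4 times (tabular method): alternate signs, differentiate u down to 0, integrate dv up.

(27*x**4 + 45*x**3 + 63*x**2 - 123*x - 13)*exp(3*x)/81 + C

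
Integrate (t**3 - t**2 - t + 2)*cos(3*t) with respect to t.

t**3*sin(3*t)/3 - t**2*sin(3*t)/3 + t**2*cos(3*t)/3 - 5*t*sin(3*t)/9 - 2*t*cos(3*t)/9 + 20*sin(3*t)/27 - 5*cos(3*t)/27 + C

Use integration by parts with u = t**3 - t**2 - t + 2, dv = cos(3*t) dt, so v = sin(3*t)/3.
Apply parts 3 times (tabular method): alternate signs, differentiate u down to 0, integrate dv up.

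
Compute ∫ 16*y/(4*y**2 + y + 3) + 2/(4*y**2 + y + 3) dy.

2*log(4*y**2 + y + 3) + C

Let u = 4*y**2 + y + 3, so du = (8*y + 1) dy.
Rewriting, the integral becomes 2·∫ 1/u du = 2·log(u).
Substituting back, u = 4*y**2 + y + 3.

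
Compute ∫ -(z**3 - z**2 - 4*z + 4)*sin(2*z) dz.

z**3*cos(2*z)/2 - 3*z**2*sin(2*z)/4 - z**2*cos(2*z)/2 + z*sin(2*z)/2 - 11*z*cos(2*z)/4 + 11*sin(2*z)/8 + 9*cos(2*z)/4 + C

Use integration by parts with u = z**3 - z**2 - 4*z + 4, dv = -sin(2*z) dz, so v = cos(2*z)/2.
Apply parts 3 times (tabular method): alternate signs, differentiate u down to 0, integrate dv up.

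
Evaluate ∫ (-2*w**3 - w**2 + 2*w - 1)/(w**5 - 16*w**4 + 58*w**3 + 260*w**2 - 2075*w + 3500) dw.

-361*log(w - 7)/72 - 2*log(w - 5)/25 + 137*log(w - 4)/27 + 107*log(w + 5)/5400 - 133/(10*w - 50) + C

Factor the denominator: (w - 7)*(w - 5)**2*(w - 4)*(w + 5).
Partial-fraction decomposition: 107/(5400*(w + 5)) + 137/(27*(w - 4)) - 2/(25*(w - 5)) + 133/(10*(w - 5)**2) - 361/(72*(w - 7)).
Integrate each term; A/(w−a) gives A·log|w−a|; A/(w−a)² gives −A/(w−a).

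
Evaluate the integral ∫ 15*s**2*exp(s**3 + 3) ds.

5*exp(s**3 + 3) + C

Let u = s**3 + 3, so du = (3*s**2) ds.
Rewriting, the integral becomes 5·∫ e^u du = 5·e^u.
Substituting back, u = s**3 + 3.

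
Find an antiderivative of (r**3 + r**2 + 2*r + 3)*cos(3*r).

r**3*sin(3*r)/3 + r**2*sin(3*r)/3 + r**2*cos(3*r)/3 + 4*r*sin(3*r)/9 + 2*r*cos(3*r)/9 + 25*sin(3*r)/27 + 4*cos(3*r)/27 + C

Use integration by parts with u = r**3 + r**2 + 2*r + 3, dv = cos(3*r) dr, so v = sin(3*r)/3.
Apply parts 3 times (tabular method): alternate signs, differentiate u down to 0, integrate dv up.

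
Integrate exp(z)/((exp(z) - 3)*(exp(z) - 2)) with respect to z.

log(exp(z) - 3) - log(exp(z) - 2) + C

Let u = e^z, du = e^z dz.
The integral becomes ∫ du/((u-3)(u-2)); decompose into partial fractions.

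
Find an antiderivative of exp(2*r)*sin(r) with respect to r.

2*exp(2*r)*sin(r)/5 - exp(2*r)*cos(r)/5 + C

Let I denote the integral. Integrate by parts with u = sin(r), dv = exp(2*r) dr, so v = exp(2*r)/2: I = exp(2*r)*sin(r)/2 − (1/2)·∫ exp(2*r)*cos(r) dr.
Apply parts again with u = cos(r), dv = exp(2*r) dr: ∫ exp(2*r)*cos(r) dr = exp(2*r)*cos(r)/2 + (1/2)·I. Substituting back brings back I: I = exp(2*r)*sin(r)/2 - exp(2*r)*cos(r)/4 − (1/4)·I.
Solving for I: (1 + 1/4)·I equals the remaining terms, so I = (4/5)·(exp(2*r)*sin(r)/2 - exp(2*r)*cos(r)/4).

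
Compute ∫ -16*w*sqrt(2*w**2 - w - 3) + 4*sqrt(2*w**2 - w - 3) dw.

Let u = 2*w**2 - w - 3, so du = (4*w - 1) dw.
Rewriting, the integral becomes -4·∫ √u du = -4·(2/3)u^(3/2).
Substituting back, u = 2*w**2 - w - 3.

-8*(2*w**2 - w - 3)**(3/2)/3 + C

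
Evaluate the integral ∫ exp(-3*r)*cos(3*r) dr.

Let I denote the integral. Integrate by parts with u = cos(3*r), dv = exp(-3*r) dr, so v = -exp(-3*r)/3: I = -exp(-3*r)*cos(3*r)/3 − ∫ exp(-3*r)*sin(3*r) dr.
Apply parts again with u = sin(3*r), dv = exp(-3*r) dr: ∫ exp(-3*r)*sin(3*r) dr = -exp(-3*r)*sin(3*r)/3 + I. Substituting back brings back I: I = exp(-3*r)*sin(3*r)/3 - exp(-3*r)*cos(3*r)/3 − I.
Solving for I: (1 + 1)·I equals the remaining terms, so I = (1/2)·(exp(-3*r)*sin(3*r)/3 - exp(-3*r)*cos(3*r)/3).

exp(-3*r)*sin(3*r)/6 - exp(-3*r)*cos(3*r)/6 + C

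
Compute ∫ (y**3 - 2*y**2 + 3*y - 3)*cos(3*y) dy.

y**3*sin(3*y)/3 - 2*y**2*sin(3*y)/3 + y**2*cos(3*y)/3 + 7*y*sin(3*y)/9 - 4*y*cos(3*y)/9 - 23*sin(3*y)/27 + 7*cos(3*y)/27 + C

Use integration by parts with u = y**3 - 2*y**2 + 3*y - 3, dv = cos(3*y) dy, so v = sin(3*y)/3.
Apply parts 3 times (tabular method): alternate signs, differentiate u down to 0, integrate dv up.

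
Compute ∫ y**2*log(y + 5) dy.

y**3*log(y + 5)/3 - y**3/9 + 5*y**2/6 - 25*y/3 + 125*log(y + 5)/3 + C

Use integration by parts with u = log(y + 5), dv = y**2 dy.
Then du = 1/(y + 5) dy and v = y**3/3.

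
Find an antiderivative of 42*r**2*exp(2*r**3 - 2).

7*exp(2*r**3 - 2) + C

Let u = 2*r**3 - 2, so du = (6*r**2) dr.
Rewriting, the integral becomes 7·∫ e^u du = 7·e^u.
Substituting back, u = 2*r**3 - 2.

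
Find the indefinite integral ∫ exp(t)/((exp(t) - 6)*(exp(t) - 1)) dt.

Let u = e^t, du = e^t dt.
The integral becomes ∫ du/((u-1)(u-6)); decompose into partial fractions.

log(exp(t) - 6)/5 - log(exp(t) - 1)/5 + C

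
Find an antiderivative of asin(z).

z*asin(z) + sqrt(-z**2 + 1) + C

Use integration by parts with u = arcsin(z), dv = dz.
Then du = 1/sqrt(-z**2 + 1) dz.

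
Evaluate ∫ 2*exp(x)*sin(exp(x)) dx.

-2*cos(exp(x)) + C

Let u = exp(x), so du = (exp(x)) dx.
Rewriting, the integral becomes 2·∫ sin(u) du = 2·-cos(u).
Substituting back, u = exp(x).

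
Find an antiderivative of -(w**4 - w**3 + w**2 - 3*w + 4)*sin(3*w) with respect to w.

w**4*cos(3*w)/3 - 4*w**3*sin(3*w)/9 - w**3*cos(3*w)/3 + w**2*sin(3*w)/3 - w**2*cos(3*w)/9 + 2*w*sin(3*w)/27 - 7*w*cos(3*w)/9 + 7*sin(3*w)/27 + 110*cos(3*w)/81 + C

Use integration by parts with u = w**4 - w**3 + w**2 - 3*w + 4, dv = -sin(3*w) dw, so v = cos(3*w)/3.
Apply parts 4 times (tabular method): alternate signs, differentiate u down to 0, integrate dv up.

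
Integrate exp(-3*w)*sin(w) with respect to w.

-3*exp(-3*w)*sin(w)/10 - exp(-3*w)*cos(w)/10 + C

Let I denote the integral. Integrate by parts with u = sin(w), dv = exp(-3*w) dw, so v = -exp(-3*w)/3: I = -exp(-3*w)*sin(w)/3 + (1/3)·∫ exp(-3*w)*cos(w) dw.
Apply parts again with u = cos(w), dv = exp(-3*w) dw: ∫ exp(-3*w)*cos(w) dw = -exp(-3*w)*cos(w)/3 − (1/3)·I. Substituting back brings back I: I = -exp(-3*w)*sin(w)/3 - exp(-3*w)*cos(w)/9 − (1/9)·I.
Solving for I: (1 + 1/9)·I equals the remaining terms, so I = (9/10)·(-exp(-3*w)*sin(w)/3 - exp(-3*w)*cos(w)/9).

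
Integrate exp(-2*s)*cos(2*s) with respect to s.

exp(-2*s)*sin(2*s)/4 - exp(-2*s)*cos(2*s)/4 + C

Let I denote the integral. Integrate by parts with u = cos(2*s), dv = exp(-2*s) ds, so v = -exp(-2*s)/2: I = -exp(-2*s)*cos(2*s)/2 − ∫ exp(-2*s)*sin(2*s) ds.
Apply parts again with u = sin(2*s), dv = exp(-2*s) ds: ∫ exp(-2*s)*sin(2*s) ds = -exp(-2*s)*sin(2*s)/2 + I. Substituting back brings back I: I = exp(-2*s)*sin(2*s)/2 - exp(-2*s)*cos(2*s)/2 − I.
Solving for I: (1 + 1)·I equals the remaining terms, so I = (1/2)·(exp(-2*s)*sin(2*s)/2 - exp(-2*s)*cos(2*s)/2).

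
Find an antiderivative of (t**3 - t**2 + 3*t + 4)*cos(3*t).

Use integration by parts with u = t**3 - t**2 + 3*t + 4, dv = cos(3*t) dt, so v = sin(3*t)/3.
Apply parts 3 times (tabular method): alternate signs, differentiate u down to 0, integrate dv up.

t**3*sin(3*t)/3 - t**2*sin(3*t)/3 + t**2*cos(3*t)/3 + 7*t*sin(3*t)/9 - 2*t*cos(3*t)/9 + 38*sin(3*t)/27 + 7*cos(3*t)/27 + C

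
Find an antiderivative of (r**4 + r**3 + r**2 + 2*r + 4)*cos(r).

Use integration by parts with u = r**4 + r**3 + r**2 + 2*r + 4, dv = cos(r) dr, so v = sin(r).
Apply parts 4 times (tabular method): alternate signs, differentiate u down to 0, integrate dv up.

r**4*sin(r) + r**3*sin(r) + 4*r**3*cos(r) - 11*r**2*sin(r) + 3*r**2*cos(r) - 4*r*sin(r) - 22*r*cos(r) + 26*sin(r) - 4*cos(r) + C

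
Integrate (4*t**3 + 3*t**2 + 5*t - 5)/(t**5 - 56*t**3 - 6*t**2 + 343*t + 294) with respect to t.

1549*log(t - 7)/4032 - 29*log(t - 3)/160 - 11*log(t + 1)/192 + 7*log(t + 2)/45 - 253*log(t + 7)/840 + C

Factor the denominator: (t - 7)*(t - 3)*(t + 1)*(t + 2)*(t + 7).
Partial-fraction decomposition: -253/(840*(t + 7)) + 7/(45*(t + 2)) - 11/(192*(t + 1)) - 29/(160*(t - 3)) + 1549/(4032*(t - 7)).
Integrate each term: A/(t−a) contributes A·log|t−a|.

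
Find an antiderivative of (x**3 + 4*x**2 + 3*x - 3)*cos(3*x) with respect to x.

Use integration by parts with u = x**3 + 4*x**2 + 3*x - 3, dv = cos(3*x) dx, so v = sin(3*x)/3.
Apply parts 3 times (tabular method): alternate signs, differentiate u down to 0, integrate dv up.

x**3*sin(3*x)/3 + 4*x**2*sin(3*x)/3 + x**2*cos(3*x)/3 + 7*x*sin(3*x)/9 + 8*x*cos(3*x)/9 - 35*sin(3*x)/27 + 7*cos(3*x)/27 + C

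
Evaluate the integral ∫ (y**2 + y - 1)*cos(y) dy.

y**2*sin(y) + y*sin(y) + 2*y*cos(y) - 3*sin(y) + cos(y) + C

Use integration by parts with u = y**2 + y - 1, dv = cos(y) dy, so v = sin(y).
Apply parts 2 times (tabular method): alternate signs, differentiate u down to 0, integrate dv up.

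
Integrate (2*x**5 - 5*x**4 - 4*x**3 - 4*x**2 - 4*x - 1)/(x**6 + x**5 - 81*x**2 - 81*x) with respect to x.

log(x)/81 - 19*log(x - 3)/324 - log(x + 1)/20 + 101*log(x + 3)/81 + 172*log(x**2 + 9)/405 - 47*atan(x/3)/45 + C

Factor the denominator: x*(x - 3)*(x + 1)*(x + 3)*(x**2 + 9).
Partial-fraction decomposition: (344*x - 1269)/(405*(x**2 + 9)) + 101/(81*(x + 3)) - 1/(20*(x + 1)) - 19/(324*(x - 3)) + 1/(81*x).
Integrate each term; A/(x−a) gives A·log|x−a|; the (Bx+D)/(x²+p²) term gives a log and an atan.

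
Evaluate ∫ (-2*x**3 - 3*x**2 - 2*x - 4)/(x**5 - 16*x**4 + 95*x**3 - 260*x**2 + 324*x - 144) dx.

-139*log(x - 6)/30 + 47*log(x - 4)/3 - 91*log(x - 3)/6 + 9*log(x - 2)/2 - 11*log(x - 1)/30 + C

Factor the denominator: (x - 6)*(x - 4)*(x - 3)*(x - 2)*(x - 1).
Partial-fraction decomposition: -11/(30*(x - 1)) + 9/(2*(x - 2)) - 91/(6*(x - 3)) + 47/(3*(x - 4)) - 139/(30*(x - 6)).
Integrate each term: A/(x−a) contributes A·log|x−a|.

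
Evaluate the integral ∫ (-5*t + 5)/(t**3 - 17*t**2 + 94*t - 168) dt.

Factor the denominator: (t - 7)*(t - 6)*(t - 4).
Partial-fraction decomposition: -5/(2*(t - 4)) + 25/(2*(t - 6)) - 10/(t - 7).
Integrate each term: A/(t−a) contributes A·log|t−a|.

-10*log(t - 7) + 25*log(t - 6)/2 - 5*log(t - 4)/2 + C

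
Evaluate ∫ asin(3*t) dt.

t*asin(3*t) + sqrt(-9*t**2 + 1)/3 + C

Use integration by parts with u = arcsin(3*t), dv = dt.
Then du = 3/sqrt(-9*t**2 + 1) dt.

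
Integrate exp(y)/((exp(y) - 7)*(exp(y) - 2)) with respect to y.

Let u = e^y, du = e^y dy.
The integral becomes ∫ du/((u-2)(u-7)); decompose into partial fractions.

log(exp(y) - 7)/5 - log(exp(y) - 2)/5 + C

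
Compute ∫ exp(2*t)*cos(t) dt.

Let I denote the integral. Integrate by parts with u = cos(t), dv = exp(2*t) dt, so v = exp(2*t)/2: I = exp(2*t)*cos(t)/2 + (1/2)·∫ exp(2*t)*sin(t) dt.
Apply parts again with u = sin(t), dv = exp(2*t) dt: ∫ exp(2*t)*sin(t) dt = exp(2*t)*sin(t)/2 − (1/2)·I. Substituting back brings back I: I = exp(2*t)*sin(t)/4 + exp(2*t)*cos(t)/2 − (1/4)·I.
Solving for I: (1 + 1/4)·I equals the remaining terms, so I = (4/5)·(exp(2*t)*sin(t)/4 + exp(2*t)*cos(t)/2).

exp(2*t)*sin(t)/5 + 2*exp(2*t)*cos(t)/5 + C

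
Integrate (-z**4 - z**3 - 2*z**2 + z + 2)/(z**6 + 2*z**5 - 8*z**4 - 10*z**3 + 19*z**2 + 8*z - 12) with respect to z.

Factor the denominator: (z - 2)*(z - 1)**2*(z + 1)*(z + 2)*(z + 3).
Partial-fraction decomposition: 73/(160*(z + 3)) - 4/(9*(z + 2)) + 1/(24*(z + 1)) + 119/(288*(z - 1)) + 1/(24*(z - 1)**2) - 7/(15*(z - 2)).
Integrate each term; A/(z−a) gives A·log|z−a|; A/(z−a)² gives −A/(z−a).

-7*log(z - 2)/15 + 119*log(z - 1)/288 + log(z + 1)/24 - 4*log(z + 2)/9 + 73*log(z + 3)/160 - 1/(24*z - 24) + C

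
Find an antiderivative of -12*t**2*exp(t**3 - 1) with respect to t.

-4*exp(t**3 - 1) + C

Let u = t**3 - 1, so du = (3*t**2) dt.
Rewriting, the integral becomes -4·∫ e^u du = -4·e^u.
Substituting back, u = t**3 - 1.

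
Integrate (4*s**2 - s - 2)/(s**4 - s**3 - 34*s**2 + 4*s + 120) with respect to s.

17*log(s - 6)/44 - 3*log(s - 2)/28 + log(s + 2)/6 - 103*log(s + 5)/231 + C

Factor the denominator: (s - 6)*(s - 2)*(s + 2)*(s + 5).
Partial-fraction decomposition: -103/(231*(s + 5)) + 1/(6*(s + 2)) - 3/(28*(s - 2)) + 17/(44*(s - 6)).
Integrate each term: A/(s−a) contributes A·log|s−a|.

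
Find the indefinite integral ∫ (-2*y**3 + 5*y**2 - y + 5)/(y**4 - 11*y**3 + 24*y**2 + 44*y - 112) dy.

-443*log(y - 7)/135 + 47*log(y - 4)/36 + 7*log(y - 2)/40 - 43*log(y + 2)/216 + C

Factor the denominator: (y - 7)*(y - 4)*(y - 2)*(y + 2).
Partial-fraction decomposition: -43/(216*(y + 2)) + 7/(40*(y - 2)) + 47/(36*(y - 4)) - 443/(135*(y - 7)).
Integrate each term: A/(y−a) contributes A·log|y−a|.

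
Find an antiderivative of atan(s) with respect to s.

s*atan(s) - log(s**2 + 1)/2 + C

Use integration by parts with u = arctan(s), dv = ds.
Then du = 1/(s**2 + 1) ds.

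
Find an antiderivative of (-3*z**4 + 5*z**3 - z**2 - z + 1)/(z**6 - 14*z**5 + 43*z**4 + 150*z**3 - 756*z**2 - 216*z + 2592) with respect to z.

70693*log(z - 6)/31104 - 467*log(z - 4)/168 + 119*log(z - 3)/270 - 89*log(z + 2)/1920 + 383*log(z + 3)/3402 + 2849/(432*z - 2592) + C

Factor the denominator: (z - 6)**2*(z - 4)*(z - 3)*(z + 2)*(z + 3).
Partial-fraction decomposition: 383/(3402*(z + 3)) - 89/(1920*(z + 2)) + 119/(270*(z - 3)) - 467/(168*(z - 4)) + 70693/(31104*(z - 6)) - 2849/(432*(z - 6)**2).
Integrate each term; A/(z−a) gives A·log|z−a|; A/(z−a)² gives −A/(z−a).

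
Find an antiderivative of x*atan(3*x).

x**2*atan(3*x)/2 - x/6 + atan(3*x)/18 + C

Use integration by parts with u = arctan(3*x), dv = x dx.
Then du = 3/(9*x**2 + 1) dx.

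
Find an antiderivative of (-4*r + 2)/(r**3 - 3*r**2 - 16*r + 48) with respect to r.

-7*log(r - 4)/4 + 10*log(r - 3)/7 + 9*log(r + 4)/28 + C

Factor the denominator: (r - 4)*(r - 3)*(r + 4).
Partial-fraction decomposition: 9/(28*(r + 4)) + 10/(7*(r - 3)) - 7/(4*(r - 4)).
Integrate each term: A/(r−a) contributes A·log|r−a|.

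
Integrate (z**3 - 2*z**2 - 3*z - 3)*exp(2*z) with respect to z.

Use integration by parts with u = z**3 - 2*z**2 - 3*z - 3, dv = exp(2*z) dz, so v = exp(2*z)/2.
Apply parts 3 times (tabular method): alternate signs, differentiate u down to 0, integrate dv up.

(4*z**3 - 14*z**2 + 2*z - 13)*exp(2*z)/8 + C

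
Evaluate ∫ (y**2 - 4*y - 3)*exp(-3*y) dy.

(-9*y**2 + 30*y + 37)*exp(-3*y)/27 + C

Use integration by parts with u = y**2 - 4*y - 3, dv = exp(-3*y) dy, so v = -exp(-3*y)/3.
Apply parts 2 times (tabular method): alternate signs, differentiate u down to 0, integrate dv up.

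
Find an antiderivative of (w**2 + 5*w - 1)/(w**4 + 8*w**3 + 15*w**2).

Factor the denominator: w**2*(w + 3)*(w + 5).
Partial-fraction decomposition: 1/(50*(w + 5)) - 7/(18*(w + 3)) + 83/(225*w) - 1/(15*w**2).
Integrate each term; A/(w−a) gives A·log|w−a|; A/(w−a)² gives −A/(w−a).

83*log(w)/225 - 7*log(w + 3)/18 + log(w + 5)/50 + 1/(15*w) + C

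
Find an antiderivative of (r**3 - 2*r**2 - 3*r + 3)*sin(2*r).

-r**3*cos(2*r)/2 + 3*r**2*sin(2*r)/4 + r**2*cos(2*r) - r*sin(2*r) + 9*r*cos(2*r)/4 - 9*sin(2*r)/8 - 2*cos(2*r) + C

Use integration by parts with u = r**3 - 2*r**2 - 3*r + 3, dv = sin(2*r) dr, so v = -cos(2*r)/2.
Apply parts 3 times (tabular method): alternate signs, differentiate u down to 0, integrate dv up.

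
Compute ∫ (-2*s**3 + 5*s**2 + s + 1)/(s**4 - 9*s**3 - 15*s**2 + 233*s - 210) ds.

-433*log(s - 7)/72 + 49*log(s - 6)/11 + log(s - 1)/36 - 371*log(s + 5)/792 + C

Factor the denominator: (s - 7)*(s - 6)*(s - 1)*(s + 5).
Partial-fraction decomposition: -371/(792*(s + 5)) + 1/(36*(s - 1)) + 49/(11*(s - 6)) - 433/(72*(s - 7)).
Integrate each term: A/(s−a) contributes A·log|s−a|.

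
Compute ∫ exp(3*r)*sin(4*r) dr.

3*exp(3*r)*sin(4*r)/25 - 4*exp(3*r)*cos(4*r)/25 + C

Let I denote the integral. Integrate by parts with u = sin(4*r), dv = exp(3*r) dr, so v = exp(3*r)/3: I = exp(3*r)*sin(4*r)/3 − (4/3)·∫ exp(3*r)*cos(4*r) dr.
Apply parts again with u = cos(4*r), dv = exp(3*r) dr: ∫ exp(3*r)*cos(4*r) dr = exp(3*r)*cos(4*r)/3 + (4/3)·I. Substituting back brings back I: I = exp(3*r)*sin(4*r)/3 - 4*exp(3*r)*cos(4*r)/9 − (16/9)·I.
Solving for I: (1 + 16/9)·I equals the remaining terms, so I = (9/25)·(exp(3*r)*sin(4*r)/3 - 4*exp(3*r)*cos(4*r)/9).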